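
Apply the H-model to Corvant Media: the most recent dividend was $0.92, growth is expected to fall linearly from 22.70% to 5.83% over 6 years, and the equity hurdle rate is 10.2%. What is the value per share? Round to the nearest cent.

H-model: P₀ = D₀[(1+g_L) + H(g_S−g_L)]/(r−g_L), with H = 6/2 = 3.
P₀ = 0.92 × [(1+0.0583) + 3×(0.227−0.0583)] / (0.102−0.0583)
   = 0.92 × 1.5644 / 0.0437 = 32.9347

$32.93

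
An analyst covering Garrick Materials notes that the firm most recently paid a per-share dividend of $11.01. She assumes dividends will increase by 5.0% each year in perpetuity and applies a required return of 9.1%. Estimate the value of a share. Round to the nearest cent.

Gordon growth model: P₀ = D₁/(r − g). D₁ = 11.01 × (1 + 0.05) = 11.5605.
P₀ = 11.5605 / (0.091 − 0.05) = 11.5605 / 0.041 = 281.9634

$281.96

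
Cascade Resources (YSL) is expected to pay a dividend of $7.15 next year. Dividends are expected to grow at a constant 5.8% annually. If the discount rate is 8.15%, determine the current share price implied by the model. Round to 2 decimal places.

$304.26

Gordon growth model: P₀ = D₁/(r − g), with D₁ = 7.15 given directly.
P₀ = 7.1500 / (0.0815 − 0.058) = 7.1500 / 0.0235 = 304.2553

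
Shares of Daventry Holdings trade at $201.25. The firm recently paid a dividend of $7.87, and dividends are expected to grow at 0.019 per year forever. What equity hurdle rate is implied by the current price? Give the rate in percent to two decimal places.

5.88%

Rearranging the constant-growth DDM: r = D₁/P₀ + g.
D₁ = 7.87 × (1 + 0.019) = 8.0195.
r = 8.0195 / 201.25 + 0.019 = 0.03985 + 0.019 = 0.05885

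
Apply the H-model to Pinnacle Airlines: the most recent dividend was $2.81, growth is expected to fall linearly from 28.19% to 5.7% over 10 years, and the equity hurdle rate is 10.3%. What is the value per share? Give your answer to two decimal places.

$133.26

H-model: P₀ = D₀[(1+g_L) + H(g_S−g_L)]/(r−g_L), with H = 10/2 = 5.
P₀ = 2.81 × [(1+0.057) + 5×(0.2819−0.057)] / (0.103−0.057)
   = 2.81 × 2.1815 / 0.046 = 133.2612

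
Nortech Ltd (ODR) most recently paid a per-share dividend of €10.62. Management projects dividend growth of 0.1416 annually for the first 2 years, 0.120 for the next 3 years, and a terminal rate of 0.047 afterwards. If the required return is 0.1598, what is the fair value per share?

Three-stage DDM. Project D₁…D_5; terminal Gordon value at t=5 with g = 0.047; discount at r = 0.1598.
D_1 = 12.1238
D_2 = 13.8405
D_3 = 15.5014
D_4 = 17.3615
D_5 = 19.4449
TV_5 = 20.3588/(0.1598−0.047) = 180.4862
P₀ = Σ Dₜ/(1+r)ᵗ + TV_5/(1+r)^5 = 135.5461

€135.55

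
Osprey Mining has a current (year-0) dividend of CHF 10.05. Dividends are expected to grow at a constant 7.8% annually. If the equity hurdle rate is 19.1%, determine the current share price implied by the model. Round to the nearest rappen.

Gordon growth model: P₀ = D₁/(r − g). D₁ = 10.05 × (1 + 0.078) = 10.8339.
P₀ = 10.8339 / (0.191 − 0.078) = 10.8339 / 0.113 = 95.8752

CHF 95.88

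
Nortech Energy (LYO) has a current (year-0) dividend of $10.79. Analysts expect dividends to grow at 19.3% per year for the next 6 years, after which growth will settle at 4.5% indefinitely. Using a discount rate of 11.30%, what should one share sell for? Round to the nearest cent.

$334.60

Two-stage DDM. Project D₁…D_6 at 0.193, terminal growth 0.045, discount at r = 0.113.
D_1 = 12.8725
D_2 = 15.3569
D_3 = 18.3207
D_4 = 21.8566
D_5 = 26.0750
D_6 = 31.1074
Terminal value at t=6: TV = D_7/(r−g) = 32.5073/(0.113−0.045) = 478.0480
P₀ = 12.8725/(1+0.113)^1 + 15.3569/(1+0.113)^2 + 18.3207/(1+0.113)^3 + 21.8566/(1+0.113)^4 + 26.0750/(1+0.113)^5 + 31.1074/(1+0.113)^6 + 478.0480/(1+0.113)^6 = 334.6026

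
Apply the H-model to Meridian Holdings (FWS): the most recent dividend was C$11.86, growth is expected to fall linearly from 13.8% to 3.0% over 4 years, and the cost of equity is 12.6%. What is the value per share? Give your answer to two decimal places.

H-model: P₀ = D₀[(1+g_L) + H(g_S−g_L)]/(r−g_L), with H = 4/2 = 2.
P₀ = 11.86 × [(1+0.03) + 2×(0.138−0.03)] / (0.126−0.03)
   = 11.86 × 1.2460 / 0.096 = 153.9329

C$153.93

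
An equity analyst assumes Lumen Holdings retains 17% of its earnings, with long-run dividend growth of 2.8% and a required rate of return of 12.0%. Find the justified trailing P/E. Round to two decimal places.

Payout ratio b = 1 − 0.17 = 0.83.
Justified trailing P/E = b(1+g)/(r−g) = 0.83×(1+0.028)/(0.12−0.028) = 9.2743

9.27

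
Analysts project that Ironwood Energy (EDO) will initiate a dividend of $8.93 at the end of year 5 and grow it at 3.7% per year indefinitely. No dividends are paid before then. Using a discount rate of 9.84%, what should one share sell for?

Deferred-dividend DDM. At t=4 the remaining stream is a growing perpetuity with first payment D_5 = 8.93.
V_4 = D_5/(r−g) = 8.93/(0.0984−0.037) = 145.4397
P₀ = V_4/(1+r)^4 = 145.4397/(1+0.0984)^4 = 99.9174

$99.92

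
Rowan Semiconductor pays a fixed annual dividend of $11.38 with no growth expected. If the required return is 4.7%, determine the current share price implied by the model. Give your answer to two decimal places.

Zero-growth DDM (perpetuity): P₀ = D/r = 11.38 / 0.047 = 242.1277

$242.13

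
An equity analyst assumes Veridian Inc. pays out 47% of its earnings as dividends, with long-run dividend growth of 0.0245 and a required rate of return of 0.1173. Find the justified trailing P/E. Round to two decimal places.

5.19

Justified trailing P/E = b(1+g)/(r−g) = 0.47×(1+0.0245)/(0.1173−0.0245) = 5.1887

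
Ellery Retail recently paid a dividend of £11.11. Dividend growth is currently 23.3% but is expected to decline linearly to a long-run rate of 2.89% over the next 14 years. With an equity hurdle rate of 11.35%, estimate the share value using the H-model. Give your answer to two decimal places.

£322.74

H-model: P₀ = D₀[(1+g_L) + H(g_S−g_L)]/(r−g_L), with H = 14/2 = 7.
P₀ = 11.11 × [(1+0.0289) + 7×(0.233−0.0289)] / (0.1135−0.0289)
   = 11.11 × 2.4576 / 0.0846 = 322.7416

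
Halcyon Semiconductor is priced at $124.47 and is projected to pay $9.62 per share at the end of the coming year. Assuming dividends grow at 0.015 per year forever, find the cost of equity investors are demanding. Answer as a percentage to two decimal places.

Rearranging the constant-growth DDM: r = D₁/P₀ + g.
r = 9.6200 / 124.47 + 0.015 = 0.07729 + 0.015 = 0.09229

9.23%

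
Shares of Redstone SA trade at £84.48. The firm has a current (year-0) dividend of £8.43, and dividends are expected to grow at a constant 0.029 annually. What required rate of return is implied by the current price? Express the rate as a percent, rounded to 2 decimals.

Rearranging the constant-growth DDM: r = D₁/P₀ + g.
D₁ = 8.43 × (1 + 0.029) = 8.6745.
r = 8.6745 / 84.48 + 0.029 = 0.10268 + 0.029 = 0.13168

13.17%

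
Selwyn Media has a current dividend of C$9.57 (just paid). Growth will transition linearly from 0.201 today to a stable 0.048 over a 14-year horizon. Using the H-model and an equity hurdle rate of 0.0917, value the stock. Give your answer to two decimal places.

H-model: P₀ = D₀[(1+g_L) + H(g_S−g_L)]/(r−g_L), with H = 14/2 = 7.
P₀ = 9.57 × [(1+0.048) + 7×(0.201−0.048)] / (0.0917−0.048)
   = 9.57 × 2.1190 / 0.0437 = 464.0465

C$464.05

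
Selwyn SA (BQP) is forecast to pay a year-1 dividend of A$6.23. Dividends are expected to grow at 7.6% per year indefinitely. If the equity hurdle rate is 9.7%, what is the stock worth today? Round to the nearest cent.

Gordon growth model: P₀ = D₁/(r − g), with D₁ = 6.23 given directly.
P₀ = 6.2300 / (0.097 − 0.076) = 6.2300 / 0.021 = 296.6667

A$296.67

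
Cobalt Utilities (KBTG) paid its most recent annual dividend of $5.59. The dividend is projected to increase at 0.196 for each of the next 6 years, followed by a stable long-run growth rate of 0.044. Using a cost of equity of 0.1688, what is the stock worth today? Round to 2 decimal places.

Two-stage DDM. Project D₁…D_6 at 0.196, terminal growth 0.044, discount at r = 0.1688.
D_1 = 6.6856
D_2 = 7.9960
D_3 = 9.5632
D_4 = 11.4376
D_5 = 13.6794
D_6 = 16.3606
Terminal value at t=6: TV = D_7/(r−g) = 17.0805/(0.1688−0.044) = 136.8626
P₀ = 6.6856/(1+0.1688)^1 + 7.9960/(1+0.1688)^2 + 9.5632/(1+0.1688)^3 + 11.4376/(1+0.1688)^4 + 13.6794/(1+0.1688)^5 + 16.3606/(1+0.1688)^6 + 136.8626/(1+0.1688)^6 = 90.0642

$90.06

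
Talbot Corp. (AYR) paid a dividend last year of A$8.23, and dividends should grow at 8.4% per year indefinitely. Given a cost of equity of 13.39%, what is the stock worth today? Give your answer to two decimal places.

Gordon growth model: P₀ = D₁/(r − g). D₁ = 8.23 × (1 + 0.084) = 8.9213.
P₀ = 8.9213 / (0.1339 − 0.084) = 8.9213 / 0.0499 = 178.7840

A$178.78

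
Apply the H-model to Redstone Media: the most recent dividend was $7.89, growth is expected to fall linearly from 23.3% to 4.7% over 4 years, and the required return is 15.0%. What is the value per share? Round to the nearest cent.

H-model: P₀ = D₀[(1+g_L) + H(g_S−g_L)]/(r−g_L), with H = 4/2 = 2.
P₀ = 7.89 × [(1+0.047) + 2×(0.233−0.047)] / (0.15−0.047)
   = 7.89 × 1.4190 / 0.103 = 108.6982

$108.70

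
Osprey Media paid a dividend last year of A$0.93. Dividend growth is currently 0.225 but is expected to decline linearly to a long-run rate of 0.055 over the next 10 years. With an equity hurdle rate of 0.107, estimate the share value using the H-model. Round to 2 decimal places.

H-model: P₀ = D₀[(1+g_L) + H(g_S−g_L)]/(r−g_L), with H = 10/2 = 5.
P₀ = 0.93 × [(1+0.055) + 5×(0.225−0.055)] / (0.107−0.055)
   = 0.93 × 1.9050 / 0.052 = 34.0702

A$34.07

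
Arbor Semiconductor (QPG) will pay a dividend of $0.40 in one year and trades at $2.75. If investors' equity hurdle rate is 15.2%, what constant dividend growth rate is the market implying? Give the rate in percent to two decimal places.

From P₀ = D₁/(r − g), the implied growth is g = r − D₁/P₀.
g = 0.152 − 0.40/2.75 = 0.152 − 0.14545 = 0.00655

0.65%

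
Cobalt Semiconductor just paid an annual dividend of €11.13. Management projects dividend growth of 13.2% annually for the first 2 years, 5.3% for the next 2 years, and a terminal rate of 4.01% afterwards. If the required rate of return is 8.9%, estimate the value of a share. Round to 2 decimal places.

Three-stage DDM. Project D₁…D_4; terminal Gordon value at t=4 with g = 0.0401; discount at r = 0.089.
D_1 = 12.5992
D_2 = 14.2622
D_3 = 15.0181
D_4 = 15.8141
TV_4 = 16.4483/(0.089−0.0401) = 336.3652
P₀ = Σ Dₜ/(1+r)ᵗ + TV_4/(1+r)^4 = 285.6349

€285.63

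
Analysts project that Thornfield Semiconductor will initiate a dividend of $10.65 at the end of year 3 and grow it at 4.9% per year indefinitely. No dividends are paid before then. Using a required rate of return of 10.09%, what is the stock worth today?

$169.31

Deferred-dividend DDM. At t=2 the remaining stream is a growing perpetuity with first payment D_3 = 10.65.
V_2 = D_3/(r−g) = 10.65/(0.1009−0.049) = 205.2023
P₀ = V_2/(1+r)^2 = 205.2023/(1+0.1009)^2 = 169.3115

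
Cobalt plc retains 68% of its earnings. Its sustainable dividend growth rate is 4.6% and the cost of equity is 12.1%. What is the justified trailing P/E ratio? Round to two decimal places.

4.46

Payout ratio b = 1 − 0.68 = 0.32.
Justified trailing P/E = b(1+g)/(r−g) = 0.32×(1+0.046)/(0.121−0.046) = 4.4629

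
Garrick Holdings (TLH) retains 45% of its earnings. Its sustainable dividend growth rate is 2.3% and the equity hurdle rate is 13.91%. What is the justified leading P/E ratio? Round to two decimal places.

Payout ratio b = 1 − 0.45 = 0.55.
Justified leading P/E = b/(r−g) = 0.55/(0.1391−0.023) = 4.7373

4.74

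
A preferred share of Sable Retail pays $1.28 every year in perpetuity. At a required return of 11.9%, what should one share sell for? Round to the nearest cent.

$10.76

Zero-growth DDM (perpetuity): P₀ = D/r = 1.28 / 0.119 = 10.7563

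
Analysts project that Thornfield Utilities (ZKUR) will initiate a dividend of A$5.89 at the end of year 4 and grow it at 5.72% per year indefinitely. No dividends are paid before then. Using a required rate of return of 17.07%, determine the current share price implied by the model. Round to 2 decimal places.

Deferred-dividend DDM. At t=3 the remaining stream is a growing perpetuity with first payment D_4 = 5.89.
V_3 = D_4/(r−g) = 5.89/(0.1707−0.0572) = 51.8943
P₀ = V_3/(1+r)^3 = 51.8943/(1+0.1707)^3 = 32.3432

A$32.34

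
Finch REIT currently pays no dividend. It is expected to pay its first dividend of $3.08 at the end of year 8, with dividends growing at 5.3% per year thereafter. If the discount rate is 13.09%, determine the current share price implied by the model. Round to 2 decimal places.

Deferred-dividend DDM. At t=7 the remaining stream is a growing perpetuity with first payment D_8 = 3.08.
V_7 = D_8/(r−g) = 3.08/(0.1309−0.053) = 39.5379
P₀ = V_7/(1+r)^7 = 39.5379/(1+0.1309)^7 = 16.7126

$16.71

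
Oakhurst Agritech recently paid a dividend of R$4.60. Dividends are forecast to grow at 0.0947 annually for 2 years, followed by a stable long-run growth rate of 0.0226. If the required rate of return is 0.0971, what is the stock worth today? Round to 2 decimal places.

Two-stage DDM. Project D₁…D_2 at 0.0947, terminal growth 0.0226, discount at r = 0.0971.
D_1 = 5.0356
D_2 = 5.5125
Terminal value at t=2: TV = D_3/(r−g) = 5.6371/(0.0971−0.0226) = 75.6654
P₀ = 5.0356/(1+0.0971)^1 + 5.5125/(1+0.0971)^2 + 75.6654/(1+0.0971)^2 = 72.0343

R$72.03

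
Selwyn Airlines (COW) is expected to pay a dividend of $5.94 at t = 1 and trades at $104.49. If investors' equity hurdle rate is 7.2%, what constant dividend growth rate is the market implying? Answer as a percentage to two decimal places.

1.52%

From P₀ = D₁/(r − g), the implied growth is g = r − D₁/P₀.
g = 0.072 − 5.94/104.49 = 0.072 − 0.05685 = 0.01515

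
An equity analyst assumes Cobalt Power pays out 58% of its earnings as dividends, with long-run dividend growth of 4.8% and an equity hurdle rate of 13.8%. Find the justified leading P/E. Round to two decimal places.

6.44

Justified leading P/E = b/(r−g) = 0.58/(0.138−0.048) = 6.4444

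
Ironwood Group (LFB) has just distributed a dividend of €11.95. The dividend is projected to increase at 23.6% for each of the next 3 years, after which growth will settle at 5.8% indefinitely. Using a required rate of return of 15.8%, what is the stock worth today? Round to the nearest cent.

Two-stage DDM. Project D₁…D_3 at 0.236, terminal growth 0.058, discount at r = 0.158.
D_1 = 14.7702
D_2 = 18.2560
D_3 = 22.5644
Terminal value at t=3: TV = D_4/(r−g) = 23.8731/(0.158−0.058) = 238.7311
P₀ = 14.7702/(1+0.158)^1 + 18.2560/(1+0.158)^2 + 22.5644/(1+0.158)^3 + 238.7311/(1+0.158)^3 = 194.6388

€194.64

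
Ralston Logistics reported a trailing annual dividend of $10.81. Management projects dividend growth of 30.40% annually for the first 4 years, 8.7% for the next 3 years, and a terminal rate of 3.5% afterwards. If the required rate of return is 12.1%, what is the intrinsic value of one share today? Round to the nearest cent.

Three-stage DDM. Project D₁…D_7; terminal Gordon value at t=7 with g = 0.035; discount at r = 0.121.
D_1 = 14.0962
D_2 = 18.3815
D_3 = 23.9695
D_4 = 31.2562
D_5 = 33.9755
D_6 = 36.9313
D_7 = 40.1444
TV_7 = 41.5494/(0.121−0.035) = 483.1329
P₀ = Σ Dₜ/(1+r)ᵗ + TV_7/(1+r)^7 = 337.0440

$337.04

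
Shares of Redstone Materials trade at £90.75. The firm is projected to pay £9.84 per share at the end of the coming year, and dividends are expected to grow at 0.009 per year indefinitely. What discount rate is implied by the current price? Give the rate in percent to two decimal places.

Rearranging the constant-growth DDM: r = D₁/P₀ + g.
r = 9.8400 / 90.75 + 0.009 = 0.10843 + 0.009 = 0.11743

11.74%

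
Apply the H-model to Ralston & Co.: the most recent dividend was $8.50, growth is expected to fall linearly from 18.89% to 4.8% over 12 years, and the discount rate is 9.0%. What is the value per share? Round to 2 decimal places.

$383.19

H-model: P₀ = D₀[(1+g_L) + H(g_S−g_L)]/(r−g_L), with H = 12/2 = 6.
P₀ = 8.50 × [(1+0.048) + 6×(0.1889−0.048)] / (0.09−0.048)
   = 8.50 × 1.8934 / 0.042 = 383.1881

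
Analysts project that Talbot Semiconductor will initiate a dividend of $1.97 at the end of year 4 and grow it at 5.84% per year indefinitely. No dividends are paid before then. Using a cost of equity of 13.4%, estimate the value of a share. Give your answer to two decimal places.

$17.87

Deferred-dividend DDM. At t=3 the remaining stream is a growing perpetuity with first payment D_4 = 1.97.
V_3 = D_4/(r−g) = 1.97/(0.134−0.0584) = 26.0582
P₀ = V_3/(1+r)^3 = 26.0582/(1+0.134)^3 = 17.8692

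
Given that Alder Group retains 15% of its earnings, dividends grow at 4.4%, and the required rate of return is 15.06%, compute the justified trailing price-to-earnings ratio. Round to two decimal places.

8.32

Payout ratio b = 1 − 0.15 = 0.85.
Justified trailing P/E = b(1+g)/(r−g) = 0.85×(1+0.044)/(0.1506−0.044) = 8.3246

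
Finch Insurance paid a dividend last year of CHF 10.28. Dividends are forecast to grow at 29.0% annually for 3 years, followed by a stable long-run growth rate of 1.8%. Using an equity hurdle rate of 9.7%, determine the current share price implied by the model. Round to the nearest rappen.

Two-stage DDM. Project D₁…D_3 at 0.29, terminal growth 0.018, discount at r = 0.097.
D_1 = 13.2612
D_2 = 17.1069
D_3 = 22.0680
Terminal value at t=3: TV = D_4/(r−g) = 22.4652/(0.097−0.018) = 284.3694
P₀ = 13.2612/(1+0.097)^1 + 17.1069/(1+0.097)^2 + 22.0680/(1+0.097)^3 + 284.3694/(1+0.097)^3 = 258.4290

CHF 258.43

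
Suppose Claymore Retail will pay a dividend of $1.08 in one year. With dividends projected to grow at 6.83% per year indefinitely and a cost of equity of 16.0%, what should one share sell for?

Gordon growth model: P₀ = D₁/(r − g), with D₁ = 1.08 given directly.
P₀ = 1.0800 / (0.16 − 0.0683) = 1.0800 / 0.0917 = 11.7775

$11.78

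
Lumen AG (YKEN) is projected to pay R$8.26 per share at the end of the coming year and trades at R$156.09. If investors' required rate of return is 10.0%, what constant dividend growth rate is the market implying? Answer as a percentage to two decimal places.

4.71%

From P₀ = D₁/(r − g), the implied growth is g = r − D₁/P₀.
g = 0.1 − 8.26/156.09 = 0.1 − 0.05292 = 0.04708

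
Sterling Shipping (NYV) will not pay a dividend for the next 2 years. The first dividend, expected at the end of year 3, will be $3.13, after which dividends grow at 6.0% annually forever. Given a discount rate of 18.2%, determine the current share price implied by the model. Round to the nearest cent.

$18.36

Deferred-dividend DDM. At t=2 the remaining stream is a growing perpetuity with first payment D_3 = 3.13.
V_2 = D_3/(r−g) = 3.13/(0.182−0.06) = 25.6557
P₀ = V_2/(1+r)^2 = 25.6557/(1+0.182)^2 = 18.3633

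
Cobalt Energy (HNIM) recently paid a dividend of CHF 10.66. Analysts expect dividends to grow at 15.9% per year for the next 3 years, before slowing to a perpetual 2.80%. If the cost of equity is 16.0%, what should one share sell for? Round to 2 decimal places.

Two-stage DDM. Project D₁…D_3 at 0.159, terminal growth 0.028, discount at r = 0.16.
D_1 = 12.3549
D_2 = 14.3194
D_3 = 16.5962
Terminal value at t=3: TV = D_4/(r−g) = 17.0608/(0.16−0.028) = 129.2489
P₀ = 12.3549/(1+0.16)^1 + 14.3194/(1+0.16)^2 + 16.5962/(1+0.16)^3 + 129.2489/(1+0.16)^3 = 114.7292

CHF 114.73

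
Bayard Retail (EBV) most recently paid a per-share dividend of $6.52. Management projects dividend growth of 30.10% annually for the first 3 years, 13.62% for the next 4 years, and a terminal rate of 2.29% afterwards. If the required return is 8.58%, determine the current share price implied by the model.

Three-stage DDM. Project D₁…D_7; terminal Gordon value at t=7 with g = 0.0229; discount at r = 0.0858.
D_1 = 8.4825
D_2 = 11.0358
D_3 = 14.3575
D_4 = 16.3130
D_5 = 18.5348
D_6 = 21.0593
D_7 = 23.9276
TV_7 = 24.4755/(0.0858−0.0229) = 389.1179
P₀ = Σ Dₜ/(1+r)ᵗ + TV_7/(1+r)^7 = 297.3969

$297.40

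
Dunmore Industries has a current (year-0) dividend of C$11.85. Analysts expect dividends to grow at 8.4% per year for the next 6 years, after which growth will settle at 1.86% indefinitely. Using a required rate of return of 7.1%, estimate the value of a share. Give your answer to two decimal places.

Two-stage DDM. Project D₁…D_6 at 0.084, terminal growth 0.0186, discount at r = 0.071.
D_1 = 12.8454
D_2 = 13.9244
D_3 = 15.0941
D_4 = 16.3620
D_5 = 17.7364
D_6 = 19.2262
Terminal value at t=6: TV = D_7/(r−g) = 19.5838/(0.071−0.0186) = 373.7373
P₀ = 12.8454/(1+0.071)^1 + 13.9244/(1+0.071)^2 + 15.0941/(1+0.071)^3 + 16.3620/(1+0.071)^4 + 17.7364/(1+0.071)^5 + 19.2262/(1+0.071)^6 + 373.7373/(1+0.071)^6 = 321.8275

C$321.83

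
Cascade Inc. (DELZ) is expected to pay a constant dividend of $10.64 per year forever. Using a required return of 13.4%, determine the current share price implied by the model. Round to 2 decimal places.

Zero-growth DDM (perpetuity): P₀ = D/r = 10.64 / 0.134 = 79.4030

$79.40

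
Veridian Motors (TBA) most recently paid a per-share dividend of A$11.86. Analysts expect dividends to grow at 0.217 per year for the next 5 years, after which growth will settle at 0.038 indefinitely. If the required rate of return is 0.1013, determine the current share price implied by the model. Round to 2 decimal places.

A$401.30

Two-stage DDM. Project D₁…D_5 at 0.217, terminal growth 0.038, discount at r = 0.1013.
D_1 = 14.4336
D_2 = 17.5657
D_3 = 21.3775
D_4 = 26.0164
D_5 = 31.6619
Terminal value at t=5: TV = D_6/(r−g) = 32.8651/(0.1013−0.038) = 519.1959
P₀ = 14.4336/(1+0.1013)^1 + 17.5657/(1+0.1013)^2 + 21.3775/(1+0.1013)^3 + 26.0164/(1+0.1013)^4 + 31.6619/(1+0.1013)^5 + 519.1959/(1+0.1013)^5 = 401.3044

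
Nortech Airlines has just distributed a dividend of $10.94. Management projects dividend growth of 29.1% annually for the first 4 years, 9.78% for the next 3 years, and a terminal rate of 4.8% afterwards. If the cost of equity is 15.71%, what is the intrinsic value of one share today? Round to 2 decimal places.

Three-stage DDM. Project D₁…D_7; terminal Gordon value at t=7 with g = 0.048; discount at r = 0.1571.
D_1 = 14.1235
D_2 = 18.2335
D_3 = 23.5394
D_4 = 30.3894
D_5 = 33.3615
D_6 = 36.6243
D_7 = 40.2061
TV_7 = 42.1360/(0.1571−0.048) = 386.2144
P₀ = Σ Dₜ/(1+r)ᵗ + TV_7/(1+r)^7 = 242.8622

$242.86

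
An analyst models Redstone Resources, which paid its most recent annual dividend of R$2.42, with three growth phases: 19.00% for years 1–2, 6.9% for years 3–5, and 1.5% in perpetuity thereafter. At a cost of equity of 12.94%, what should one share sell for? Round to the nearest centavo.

R$32.68

Three-stage DDM. Project D₁…D_5; terminal Gordon value at t=5 with g = 0.015; discount at r = 0.1294.
D_1 = 2.8798
D_2 = 3.4270
D_3 = 3.6634
D_4 = 3.9162
D_5 = 4.1864
TV_5 = 4.2492/(0.1294−0.015) = 37.1435
P₀ = Σ Dₜ/(1+r)ᵗ + TV_5/(1+r)^5 = 32.6783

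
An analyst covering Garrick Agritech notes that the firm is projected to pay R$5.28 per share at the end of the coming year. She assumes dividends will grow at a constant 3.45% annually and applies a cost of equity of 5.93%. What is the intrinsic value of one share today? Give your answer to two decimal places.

R$212.90

Gordon growth model: P₀ = D₁/(r − g), with D₁ = 5.28 given directly.
P₀ = 5.2800 / (0.0593 − 0.0345) = 5.2800 / 0.0248 = 212.9032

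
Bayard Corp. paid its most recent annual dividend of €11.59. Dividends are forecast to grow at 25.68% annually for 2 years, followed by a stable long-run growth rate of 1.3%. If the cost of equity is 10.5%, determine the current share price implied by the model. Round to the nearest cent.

€193.26

Two-stage DDM. Project D₁…D_2 at 0.2568, terminal growth 0.013, discount at r = 0.105.
D_1 = 14.5663
D_2 = 18.3069
Terminal value at t=2: TV = D_3/(r−g) = 18.5449/(0.105−0.013) = 201.5753
P₀ = 14.5663/(1+0.105)^1 + 18.3069/(1+0.105)^2 + 201.5753/(1+0.105)^2 = 193.2623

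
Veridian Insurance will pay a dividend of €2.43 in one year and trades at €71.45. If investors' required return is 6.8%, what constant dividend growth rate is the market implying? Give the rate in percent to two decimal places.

3.40%

From P₀ = D₁/(r − g), the implied growth is g = r − D₁/P₀.
g = 0.068 − 2.43/71.45 = 0.068 − 0.03401 = 0.03399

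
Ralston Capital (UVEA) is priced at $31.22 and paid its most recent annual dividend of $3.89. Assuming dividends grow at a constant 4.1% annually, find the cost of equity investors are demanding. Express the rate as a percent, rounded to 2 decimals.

17.07%

Rearranging the constant-growth DDM: r = D₁/P₀ + g.
D₁ = 3.89 × (1 + 0.041) = 4.0495.
r = 4.0495 / 31.22 + 0.041 = 0.12971 + 0.041 = 0.17071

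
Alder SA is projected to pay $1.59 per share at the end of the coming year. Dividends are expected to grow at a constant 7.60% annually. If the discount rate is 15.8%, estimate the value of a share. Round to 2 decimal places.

$19.39

Gordon growth model: P₀ = D₁/(r − g), with D₁ = 1.59 given directly.
P₀ = 1.5900 / (0.158 − 0.076) = 1.5900 / 0.082 = 19.3902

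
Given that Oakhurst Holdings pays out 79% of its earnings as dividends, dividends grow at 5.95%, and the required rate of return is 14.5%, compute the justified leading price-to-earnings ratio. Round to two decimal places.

9.24

Justified leading P/E = b/(r−g) = 0.79/(0.145−0.0595) = 9.2398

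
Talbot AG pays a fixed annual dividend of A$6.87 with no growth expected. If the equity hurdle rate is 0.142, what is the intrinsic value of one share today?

Zero-growth DDM (perpetuity): P₀ = D/r = 6.87 / 0.142 = 48.3803

A$48.38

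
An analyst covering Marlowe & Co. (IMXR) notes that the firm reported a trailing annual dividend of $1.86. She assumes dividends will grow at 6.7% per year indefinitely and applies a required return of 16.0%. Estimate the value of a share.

$21.34

Gordon growth model: P₀ = D₁/(r − g). D₁ = 1.86 × (1 + 0.067) = 1.9846.
P₀ = 1.9846 / (0.16 − 0.067) = 1.9846 / 0.093 = 21.3400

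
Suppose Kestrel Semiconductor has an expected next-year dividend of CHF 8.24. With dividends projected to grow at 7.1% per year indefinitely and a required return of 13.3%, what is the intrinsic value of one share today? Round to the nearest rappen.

CHF 132.90

Gordon growth model: P₀ = D₁/(r − g), with D₁ = 8.24 given directly.
P₀ = 8.2400 / (0.133 − 0.071) = 8.2400 / 0.062 = 132.9032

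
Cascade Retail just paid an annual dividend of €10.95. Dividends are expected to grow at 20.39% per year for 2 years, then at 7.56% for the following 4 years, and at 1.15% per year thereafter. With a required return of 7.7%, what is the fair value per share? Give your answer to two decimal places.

Three-stage DDM. Project D₁…D_6; terminal Gordon value at t=6 with g = 0.0115; discount at r = 0.077.
D_1 = 13.1827
D_2 = 15.8707
D_3 = 17.0705
D_4 = 18.3610
D_5 = 19.7491
D_6 = 21.2421
TV_6 = 21.4864/(0.077−0.0115) = 328.0369
P₀ = Σ Dₜ/(1+r)ᵗ + TV_6/(1+r)^6 = 290.6727

€290.67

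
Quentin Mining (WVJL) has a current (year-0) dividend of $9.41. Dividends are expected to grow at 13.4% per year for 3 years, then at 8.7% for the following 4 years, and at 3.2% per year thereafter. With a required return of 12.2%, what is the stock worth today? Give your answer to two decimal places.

$162.90

Three-stage DDM. Project D₁…D_7; terminal Gordon value at t=7 with g = 0.032; discount at r = 0.122.
D_1 = 10.6709
D_2 = 12.1008
D_3 = 13.7224
D_4 = 14.9162
D_5 = 16.2139
D_6 = 17.6245
D_7 = 19.1579
TV_7 = 19.7709/(0.122−0.032) = 219.6768
P₀ = Σ Dₜ/(1+r)ᵗ + TV_7/(1+r)^7 = 162.8986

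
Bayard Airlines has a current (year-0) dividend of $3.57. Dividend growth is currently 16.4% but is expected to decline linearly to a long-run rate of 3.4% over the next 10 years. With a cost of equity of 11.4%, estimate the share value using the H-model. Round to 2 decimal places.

H-model: P₀ = D₀[(1+g_L) + H(g_S−g_L)]/(r−g_L), with H = 10/2 = 5.
P₀ = 3.57 × [(1+0.034) + 5×(0.164−0.034)] / (0.114−0.034)
   = 3.57 × 1.6840 / 0.08 = 75.1485

$75.15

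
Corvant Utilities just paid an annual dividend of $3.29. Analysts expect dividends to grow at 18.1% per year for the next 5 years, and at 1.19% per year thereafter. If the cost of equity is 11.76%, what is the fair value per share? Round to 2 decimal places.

$60.97

Two-stage DDM. Project D₁…D_5 at 0.181, terminal growth 0.0119, discount at r = 0.1176.
D_1 = 3.8855
D_2 = 4.5888
D_3 = 5.4193
D_4 = 6.4002
D_5 = 7.5587
Terminal value at t=5: TV = D_6/(r−g) = 7.6486/(0.1176−0.0119) = 72.3616
P₀ = 3.8855/(1+0.1176)^1 + 4.5888/(1+0.1176)^2 + 5.4193/(1+0.1176)^3 + 6.4002/(1+0.1176)^4 + 7.5587/(1+0.1176)^5 + 72.3616/(1+0.1176)^5 = 60.9732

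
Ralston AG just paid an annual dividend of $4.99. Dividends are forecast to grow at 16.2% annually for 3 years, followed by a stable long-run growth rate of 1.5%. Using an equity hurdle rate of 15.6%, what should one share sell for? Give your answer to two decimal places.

Two-stage DDM. Project D₁…D_3 at 0.162, terminal growth 0.015, discount at r = 0.156.
D_1 = 5.7984
D_2 = 6.7377
D_3 = 7.8292
Terminal value at t=3: TV = D_4/(r−g) = 7.9467/(0.156−0.015) = 56.3593
P₀ = 5.7984/(1+0.156)^1 + 6.7377/(1+0.156)^2 + 7.8292/(1+0.156)^3 + 56.3593/(1+0.156)^3 = 51.6091

$51.61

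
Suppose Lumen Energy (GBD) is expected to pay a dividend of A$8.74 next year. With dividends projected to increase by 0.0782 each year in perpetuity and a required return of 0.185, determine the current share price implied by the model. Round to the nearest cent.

Gordon growth model: P₀ = D₁/(r − g), with D₁ = 8.74 given directly.
P₀ = 8.7400 / (0.185 − 0.0782) = 8.7400 / 0.1068 = 81.8352

A$81.84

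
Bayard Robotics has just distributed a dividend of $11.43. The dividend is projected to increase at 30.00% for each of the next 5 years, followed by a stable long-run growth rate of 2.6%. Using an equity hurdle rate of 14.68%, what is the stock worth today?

$266.29

Two-stage DDM. Project D₁…D_5 at 0.3, terminal growth 0.026, discount at r = 0.1468.
D_1 = 14.8590
D_2 = 19.3167
D_3 = 25.1117
D_4 = 32.6452
D_5 = 42.4388
Terminal value at t=5: TV = D_6/(r−g) = 43.5422/(0.1468−0.026) = 360.4487
P₀ = 14.8590/(1+0.1468)^1 + 19.3167/(1+0.1468)^2 + 25.1117/(1+0.1468)^3 + 32.6452/(1+0.1468)^4 + 42.4388/(1+0.1468)^5 + 360.4487/(1+0.1468)^5 = 266.2855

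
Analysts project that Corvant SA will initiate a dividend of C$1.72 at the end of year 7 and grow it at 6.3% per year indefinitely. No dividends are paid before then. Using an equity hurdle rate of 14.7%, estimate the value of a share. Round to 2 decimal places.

Deferred-dividend DDM. At t=6 the remaining stream is a growing perpetuity with first payment D_7 = 1.72.
V_6 = D_7/(r−g) = 1.72/(0.147−0.063) = 20.4762
P₀ = V_6/(1+r)^6 = 20.4762/(1+0.147)^6 = 8.9923

C$8.99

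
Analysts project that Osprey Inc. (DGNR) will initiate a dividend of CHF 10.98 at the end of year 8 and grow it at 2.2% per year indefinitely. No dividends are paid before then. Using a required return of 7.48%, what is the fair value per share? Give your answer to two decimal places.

Deferred-dividend DDM. At t=7 the remaining stream is a growing perpetuity with first payment D_8 = 10.98.
V_7 = D_8/(r−g) = 10.98/(0.0748−0.022) = 207.9545
P₀ = V_7/(1+r)^7 = 207.9545/(1+0.0748)^7 = 125.5090

CHF 125.51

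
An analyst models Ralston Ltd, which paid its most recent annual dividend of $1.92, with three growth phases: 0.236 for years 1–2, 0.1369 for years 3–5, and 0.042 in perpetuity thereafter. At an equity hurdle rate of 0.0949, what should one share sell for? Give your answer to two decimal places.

Three-stage DDM. Project D₁…D_5; terminal Gordon value at t=5 with g = 0.042; discount at r = 0.0949.
D_1 = 2.3731
D_2 = 2.9332
D_3 = 3.3347
D_4 = 3.7913
D_5 = 4.3103
TV_5 = 4.4913/(0.0949−0.042) = 84.9018
P₀ = Σ Dₜ/(1+r)ᵗ + TV_5/(1+r)^5 = 66.4887

$66.49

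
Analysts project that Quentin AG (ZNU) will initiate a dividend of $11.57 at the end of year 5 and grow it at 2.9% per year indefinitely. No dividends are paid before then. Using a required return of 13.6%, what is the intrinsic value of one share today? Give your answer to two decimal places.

$64.93

Deferred-dividend DDM. At t=4 the remaining stream is a growing perpetuity with first payment D_5 = 11.57.
V_4 = D_5/(r−g) = 11.57/(0.136−0.029) = 108.1308
P₀ = V_4/(1+r)^4 = 108.1308/(1+0.136)^4 = 64.9286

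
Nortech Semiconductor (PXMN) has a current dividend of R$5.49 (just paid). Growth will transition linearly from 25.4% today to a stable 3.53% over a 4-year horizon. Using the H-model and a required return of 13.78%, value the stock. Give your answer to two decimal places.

R$78.88

H-model: P₀ = D₀[(1+g_L) + H(g_S−g_L)]/(r−g_L), with H = 4/2 = 2.
P₀ = 5.49 × [(1+0.0353) + 2×(0.254−0.0353)] / (0.1378−0.0353)
   = 5.49 × 1.4727 / 0.1025 = 78.8792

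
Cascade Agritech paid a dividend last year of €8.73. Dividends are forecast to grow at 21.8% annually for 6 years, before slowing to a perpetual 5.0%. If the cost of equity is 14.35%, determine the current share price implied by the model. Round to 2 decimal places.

€208.88

Two-stage DDM. Project D₁…D_6 at 0.218, terminal growth 0.05, discount at r = 0.1435.
D_1 = 10.6331
D_2 = 12.9512
D_3 = 15.7745
D_4 = 19.2134
D_5 = 23.4019
D_6 = 28.5035
Terminal value at t=6: TV = D_7/(r−g) = 29.9287/(0.1435−0.05) = 320.0926
P₀ = 10.6331/(1+0.1435)^1 + 12.9512/(1+0.1435)^2 + 15.7745/(1+0.1435)^3 + 19.2134/(1+0.1435)^4 + 23.4019/(1+0.1435)^5 + 28.5035/(1+0.1435)^6 + 320.0926/(1+0.1435)^6 = 208.8811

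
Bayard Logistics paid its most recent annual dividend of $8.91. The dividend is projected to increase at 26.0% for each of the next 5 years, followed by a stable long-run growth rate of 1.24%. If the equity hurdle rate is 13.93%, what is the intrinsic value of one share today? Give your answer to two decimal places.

Two-stage DDM. Project D₁…D_5 at 0.26, terminal growth 0.0124, discount at r = 0.1393.
D_1 = 11.2266
D_2 = 14.1455
D_3 = 17.8234
D_4 = 22.4574
D_5 = 28.2964
Terminal value at t=5: TV = D_6/(r−g) = 28.6472/(0.1393−0.0124) = 225.7465
P₀ = 11.2266/(1+0.1393)^1 + 14.1455/(1+0.1393)^2 + 17.8234/(1+0.1393)^3 + 22.4574/(1+0.1393)^4 + 28.2964/(1+0.1393)^5 + 225.7465/(1+0.1393)^5 = 178.4813

$178.48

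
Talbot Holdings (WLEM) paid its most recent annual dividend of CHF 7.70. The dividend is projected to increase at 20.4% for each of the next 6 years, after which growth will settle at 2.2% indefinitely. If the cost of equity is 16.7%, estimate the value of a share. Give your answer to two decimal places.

CHF 117.06

Two-stage DDM. Project D₁…D_6 at 0.204, terminal growth 0.022, discount at r = 0.167.
D_1 = 9.2708
D_2 = 11.1620
D_3 = 13.4391
D_4 = 16.1807
D_5 = 19.4815
D_6 = 23.4558
Terminal value at t=6: TV = D_7/(r−g) = 23.9718/(0.167−0.022) = 165.3227
P₀ = 9.2708/(1+0.167)^1 + 11.1620/(1+0.167)^2 + 13.4391/(1+0.167)^3 + 16.1807/(1+0.167)^4 + 19.4815/(1+0.167)^5 + 23.4558/(1+0.167)^6 + 165.3227/(1+0.167)^6 = 117.0561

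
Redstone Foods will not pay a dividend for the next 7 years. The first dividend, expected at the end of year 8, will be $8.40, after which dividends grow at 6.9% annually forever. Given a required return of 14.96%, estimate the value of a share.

$39.28

Deferred-dividend DDM. At t=7 the remaining stream is a growing perpetuity with first payment D_8 = 8.40.
V_7 = D_8/(r−g) = 8.40/(0.1496−0.069) = 104.2184
P₀ = V_7/(1+r)^7 = 104.2184/(1+0.1496)^7 = 39.2751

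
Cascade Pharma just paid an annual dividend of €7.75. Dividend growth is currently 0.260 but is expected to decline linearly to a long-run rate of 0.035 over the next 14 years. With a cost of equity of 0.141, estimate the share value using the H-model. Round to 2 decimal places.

€190.83

H-model: P₀ = D₀[(1+g_L) + H(g_S−g_L)]/(r−g_L), with H = 14/2 = 7.
P₀ = 7.75 × [(1+0.035) + 7×(0.26−0.035)] / (0.141−0.035)
   = 7.75 × 2.6100 / 0.106 = 190.8255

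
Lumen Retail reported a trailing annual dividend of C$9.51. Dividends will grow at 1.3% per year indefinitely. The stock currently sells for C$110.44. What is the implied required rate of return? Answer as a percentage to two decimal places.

10.02%

Rearranging the constant-growth DDM: r = D₁/P₀ + g.
D₁ = 9.51 × (1 + 0.013) = 9.6336.
r = 9.6336 / 110.44 + 0.013 = 0.08723 + 0.013 = 0.10023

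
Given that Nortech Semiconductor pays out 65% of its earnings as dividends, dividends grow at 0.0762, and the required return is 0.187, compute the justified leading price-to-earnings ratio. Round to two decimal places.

Justified leading P/E = b/(r−g) = 0.65/(0.187−0.0762) = 5.8664

5.87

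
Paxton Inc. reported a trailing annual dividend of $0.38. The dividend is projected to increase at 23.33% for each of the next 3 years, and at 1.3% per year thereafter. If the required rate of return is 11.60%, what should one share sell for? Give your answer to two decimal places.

Two-stage DDM. Project D₁…D_3 at 0.2333, terminal growth 0.013, discount at r = 0.116.
D_1 = 0.4687
D_2 = 0.5780
D_3 = 0.7128
Terminal value at t=3: TV = D_4/(r−g) = 0.7221/(0.116−0.013) = 7.0107
P₀ = 0.4687/(1+0.116)^1 + 0.5780/(1+0.116)^2 + 0.7128/(1+0.116)^3 + 7.0107/(1+0.116)^3 = 6.4408

$6.44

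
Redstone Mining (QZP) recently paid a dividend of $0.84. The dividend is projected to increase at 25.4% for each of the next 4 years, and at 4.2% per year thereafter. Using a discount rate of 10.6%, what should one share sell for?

Two-stage DDM. Project D₁…D_4 at 0.254, terminal growth 0.042, discount at r = 0.106.
D_1 = 1.0534
D_2 = 1.3209
D_3 = 1.6564
D_4 = 2.0772
Terminal value at t=4: TV = D_5/(r−g) = 2.1644/(0.106−0.042) = 33.8187
P₀ = 1.0534/(1+0.106)^1 + 1.3209/(1+0.106)^2 + 1.6564/(1+0.106)^3 + 2.0772/(1+0.106)^4 + 33.8187/(1+0.106)^4 = 27.2463

$27.25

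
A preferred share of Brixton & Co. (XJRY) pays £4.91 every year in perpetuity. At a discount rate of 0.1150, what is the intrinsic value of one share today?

£42.70

Zero-growth DDM (perpetuity): P₀ = D/r = 4.91 / 0.115 = 42.6957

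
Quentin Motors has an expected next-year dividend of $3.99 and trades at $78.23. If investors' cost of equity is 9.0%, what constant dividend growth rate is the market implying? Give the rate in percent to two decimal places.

From P₀ = D₁/(r − g), the implied growth is g = r − D₁/P₀.
g = 0.09 − 3.99/78.23 = 0.09 − 0.05100 = 0.03900

3.90%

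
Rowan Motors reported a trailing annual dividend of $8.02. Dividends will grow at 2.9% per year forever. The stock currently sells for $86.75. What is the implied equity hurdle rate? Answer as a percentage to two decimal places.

12.41%

Rearranging the constant-growth DDM: r = D₁/P₀ + g.
D₁ = 8.02 × (1 + 0.029) = 8.2526.
r = 8.2526 / 86.75 + 0.029 = 0.09513 + 0.029 = 0.12413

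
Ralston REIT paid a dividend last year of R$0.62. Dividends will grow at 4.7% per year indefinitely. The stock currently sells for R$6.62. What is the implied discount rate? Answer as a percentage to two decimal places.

14.51%

Rearranging the constant-growth DDM: r = D₁/P₀ + g.
D₁ = 0.62 × (1 + 0.047) = 0.6491.
r = 0.6491 / 6.62 + 0.047 = 0.09806 + 0.047 = 0.14506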